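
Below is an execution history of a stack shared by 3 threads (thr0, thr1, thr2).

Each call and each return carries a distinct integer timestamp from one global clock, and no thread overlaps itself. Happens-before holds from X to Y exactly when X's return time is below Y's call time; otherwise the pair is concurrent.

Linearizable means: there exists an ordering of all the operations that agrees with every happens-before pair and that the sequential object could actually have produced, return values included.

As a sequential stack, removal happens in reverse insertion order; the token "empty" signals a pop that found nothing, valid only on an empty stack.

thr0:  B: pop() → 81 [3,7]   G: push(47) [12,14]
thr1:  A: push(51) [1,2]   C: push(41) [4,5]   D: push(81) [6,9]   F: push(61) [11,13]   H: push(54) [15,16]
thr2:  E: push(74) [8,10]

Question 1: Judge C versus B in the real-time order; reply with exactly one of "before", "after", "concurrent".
Answer: concurrent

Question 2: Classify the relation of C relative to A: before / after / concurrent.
Answer: after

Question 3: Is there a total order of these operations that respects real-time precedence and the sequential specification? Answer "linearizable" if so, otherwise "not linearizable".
linearizable

witness order: A, C, D, B, E, F, G, H
1. A push(51), leaving stack <51>
2. C push(41), leaving stack <51,41>
3. D push(81), leaving stack <51,41,81>
4. B pop() → 81, leaving stack <51,41>
5. E push(74), leaving stack <51,41,74>
6. F push(61), leaving stack <51,41,74,61>
7. G push(47), leaving stack <51,41,74,61,47>
8. H push(54), leaving stack <51,41,74,61,47,54>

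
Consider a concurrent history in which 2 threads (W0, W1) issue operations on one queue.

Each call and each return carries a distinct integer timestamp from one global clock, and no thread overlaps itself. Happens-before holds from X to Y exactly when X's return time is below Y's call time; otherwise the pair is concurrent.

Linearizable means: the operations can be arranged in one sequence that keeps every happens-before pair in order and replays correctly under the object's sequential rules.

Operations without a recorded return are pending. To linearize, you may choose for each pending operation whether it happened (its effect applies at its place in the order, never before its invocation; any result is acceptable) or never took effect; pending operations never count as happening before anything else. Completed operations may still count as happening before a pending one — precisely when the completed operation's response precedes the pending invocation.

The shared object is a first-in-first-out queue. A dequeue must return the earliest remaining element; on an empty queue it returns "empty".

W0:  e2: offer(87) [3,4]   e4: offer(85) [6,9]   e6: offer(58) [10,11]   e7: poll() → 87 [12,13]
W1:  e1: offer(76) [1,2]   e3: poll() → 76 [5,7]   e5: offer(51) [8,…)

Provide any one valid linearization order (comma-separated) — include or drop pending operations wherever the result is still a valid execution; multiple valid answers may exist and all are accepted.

step 1: e1 offer(76) — queue <76>
step 2: e2 offer(87) — queue <76,87>
step 3: e3 poll() → 76 — queue <87>
step 4: e4 offer(85) — queue <87,85>
step 5: e5 offer(51) (pending, included) — queue <87,85,51>
step 6: e6 offer(58) — queue <87,85,51,58>
step 7: e7 poll() → 87 — queue <85,51,58>

e1, e2, e3, e4, e5, e6, e7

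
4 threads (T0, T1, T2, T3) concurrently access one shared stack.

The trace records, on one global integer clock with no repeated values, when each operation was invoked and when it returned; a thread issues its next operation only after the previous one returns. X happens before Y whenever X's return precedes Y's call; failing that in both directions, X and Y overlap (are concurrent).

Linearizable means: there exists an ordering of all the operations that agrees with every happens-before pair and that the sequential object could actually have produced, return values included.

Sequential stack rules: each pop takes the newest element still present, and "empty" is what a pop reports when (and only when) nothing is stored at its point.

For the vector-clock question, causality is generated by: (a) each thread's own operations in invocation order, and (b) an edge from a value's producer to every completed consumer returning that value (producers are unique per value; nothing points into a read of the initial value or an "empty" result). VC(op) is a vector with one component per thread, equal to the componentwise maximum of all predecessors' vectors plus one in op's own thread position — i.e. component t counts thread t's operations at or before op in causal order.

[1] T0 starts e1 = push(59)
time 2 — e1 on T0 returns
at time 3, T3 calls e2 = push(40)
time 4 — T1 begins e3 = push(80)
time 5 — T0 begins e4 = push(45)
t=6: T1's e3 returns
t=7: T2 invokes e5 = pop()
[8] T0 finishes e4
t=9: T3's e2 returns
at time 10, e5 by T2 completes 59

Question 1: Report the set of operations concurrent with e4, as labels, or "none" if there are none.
Answer: e2, e3, e5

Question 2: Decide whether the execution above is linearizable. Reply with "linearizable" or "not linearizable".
already the first 10 events (up to e5's response at time 10) admit no linearization; the first 9 still do
real-time-consistent orders of the 5 completed operations: 12 — all fail the stack replay
one such order, e1, e2, e3, e4, e5, breaks at step 5 where e5 pop() → 59 is illegal
one such order, e1, e2, e3, e5, e4, breaks at step 4 where e5 pop() → 59 is illegal

not linearizable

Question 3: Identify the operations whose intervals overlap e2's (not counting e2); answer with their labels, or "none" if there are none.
Answer: e3, e4, e5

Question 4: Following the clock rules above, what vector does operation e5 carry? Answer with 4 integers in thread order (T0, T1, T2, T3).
Answer: (1, 0, 1, 0)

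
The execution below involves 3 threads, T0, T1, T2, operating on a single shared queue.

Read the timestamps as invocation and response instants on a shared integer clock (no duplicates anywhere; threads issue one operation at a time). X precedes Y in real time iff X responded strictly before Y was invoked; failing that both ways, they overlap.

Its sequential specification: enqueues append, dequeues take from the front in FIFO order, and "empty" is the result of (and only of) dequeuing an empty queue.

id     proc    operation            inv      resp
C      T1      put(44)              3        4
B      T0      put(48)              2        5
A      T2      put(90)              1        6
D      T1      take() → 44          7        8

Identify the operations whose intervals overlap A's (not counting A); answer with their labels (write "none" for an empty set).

A spans [1,6]: anything still running between times 1 and 6 counts as concurrent
B [2,5]: concurrent
C [3,4]: concurrent
D [7,8]: after

B, C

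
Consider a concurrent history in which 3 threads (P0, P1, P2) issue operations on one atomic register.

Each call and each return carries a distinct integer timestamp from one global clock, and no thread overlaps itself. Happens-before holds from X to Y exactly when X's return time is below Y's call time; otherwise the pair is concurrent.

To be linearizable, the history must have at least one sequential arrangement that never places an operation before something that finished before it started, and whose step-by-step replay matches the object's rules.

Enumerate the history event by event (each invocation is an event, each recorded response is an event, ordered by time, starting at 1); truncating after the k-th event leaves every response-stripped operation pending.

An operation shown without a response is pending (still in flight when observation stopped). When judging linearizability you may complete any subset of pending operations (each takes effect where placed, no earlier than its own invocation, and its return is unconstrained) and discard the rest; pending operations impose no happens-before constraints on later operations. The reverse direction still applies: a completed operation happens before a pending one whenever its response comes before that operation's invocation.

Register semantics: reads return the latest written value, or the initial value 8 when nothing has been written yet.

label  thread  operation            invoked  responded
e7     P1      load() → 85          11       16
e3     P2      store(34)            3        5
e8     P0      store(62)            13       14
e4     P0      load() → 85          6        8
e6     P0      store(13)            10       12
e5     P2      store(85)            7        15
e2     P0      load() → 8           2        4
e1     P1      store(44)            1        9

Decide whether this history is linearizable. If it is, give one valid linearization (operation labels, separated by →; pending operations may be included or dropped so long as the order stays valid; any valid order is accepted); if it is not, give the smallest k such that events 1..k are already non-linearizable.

after step 1 (e2 load() → 8): value 8
after step 2 (e1 store(44)): value 44
after step 3 (e3 store(34)): value 34
after step 4 (e5 store(85)): value 85
after step 5 (e4 load() → 85): value 85
after step 6 (e7 load() → 85): value 85
after step 7 (e6 store(13)): value 13
after step 8 (e8 store(62)): value 62

linearizable — witness: e2 → e1 → e3 → e5 → e4 → e7 → e6 → e8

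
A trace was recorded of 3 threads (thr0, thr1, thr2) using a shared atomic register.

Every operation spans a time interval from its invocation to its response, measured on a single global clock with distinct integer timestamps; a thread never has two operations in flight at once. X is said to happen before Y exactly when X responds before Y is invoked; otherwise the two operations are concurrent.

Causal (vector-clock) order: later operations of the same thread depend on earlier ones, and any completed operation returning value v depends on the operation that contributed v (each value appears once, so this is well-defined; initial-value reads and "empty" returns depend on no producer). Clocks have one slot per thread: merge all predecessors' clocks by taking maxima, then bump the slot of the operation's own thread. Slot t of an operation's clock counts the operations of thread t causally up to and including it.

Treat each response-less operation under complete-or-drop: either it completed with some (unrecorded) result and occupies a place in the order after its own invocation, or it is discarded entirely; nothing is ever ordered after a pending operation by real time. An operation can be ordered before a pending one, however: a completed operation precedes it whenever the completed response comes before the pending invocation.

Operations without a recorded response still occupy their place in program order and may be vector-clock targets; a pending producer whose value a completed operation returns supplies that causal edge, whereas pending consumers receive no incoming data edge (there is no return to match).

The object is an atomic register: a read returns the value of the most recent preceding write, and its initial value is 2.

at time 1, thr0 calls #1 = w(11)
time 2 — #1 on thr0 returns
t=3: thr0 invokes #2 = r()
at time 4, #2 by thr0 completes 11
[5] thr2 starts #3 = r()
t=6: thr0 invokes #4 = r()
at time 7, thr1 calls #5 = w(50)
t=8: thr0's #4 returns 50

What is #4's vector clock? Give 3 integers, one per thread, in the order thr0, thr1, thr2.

(3, 1, 0)

no predecessors for #3 (invoked 5): thr2 increments from zero → (0, 0, 1)
no predecessors for #5 (invoked 7): thr1 increments from zero → (0, 1, 0)
no predecessors for #1 (invoked 1): thr0 increments from zero → (1, 0, 0)
merge at #2 (invoked 3): VC(#1)=(1, 0, 0), own-thread bump on thr0 → (2, 0, 0)
merge at #4 (invoked 6): VC(#2)=(2, 0, 0), VC(#5)=(0, 1, 0), own-thread bump on thr0 → (3, 1, 0)
target: VC(#4) = (3, 1, 0)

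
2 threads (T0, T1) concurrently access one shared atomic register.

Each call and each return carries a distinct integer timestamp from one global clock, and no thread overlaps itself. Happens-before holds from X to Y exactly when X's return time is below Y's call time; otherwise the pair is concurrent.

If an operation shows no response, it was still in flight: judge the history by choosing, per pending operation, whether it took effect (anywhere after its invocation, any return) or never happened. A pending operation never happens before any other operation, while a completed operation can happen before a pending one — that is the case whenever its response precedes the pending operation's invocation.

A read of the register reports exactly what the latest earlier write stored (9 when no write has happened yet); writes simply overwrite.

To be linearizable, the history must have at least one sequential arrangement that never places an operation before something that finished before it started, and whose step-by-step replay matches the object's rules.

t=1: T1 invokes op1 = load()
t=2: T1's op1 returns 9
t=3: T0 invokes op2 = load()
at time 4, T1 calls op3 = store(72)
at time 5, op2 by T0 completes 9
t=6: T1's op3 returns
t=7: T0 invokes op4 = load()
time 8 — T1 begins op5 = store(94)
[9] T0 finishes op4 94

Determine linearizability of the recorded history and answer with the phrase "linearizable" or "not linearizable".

linearizable

one valid linearization: op1, op2, op3, op5, op4
1. op1 load() → 9, leaving value 9
2. op2 load() → 9, leaving value 9
3. op3 store(72), leaving value 72
4. op5 store(94) (pending, included), leaving value 94
5. op4 load() → 94, leaving value 94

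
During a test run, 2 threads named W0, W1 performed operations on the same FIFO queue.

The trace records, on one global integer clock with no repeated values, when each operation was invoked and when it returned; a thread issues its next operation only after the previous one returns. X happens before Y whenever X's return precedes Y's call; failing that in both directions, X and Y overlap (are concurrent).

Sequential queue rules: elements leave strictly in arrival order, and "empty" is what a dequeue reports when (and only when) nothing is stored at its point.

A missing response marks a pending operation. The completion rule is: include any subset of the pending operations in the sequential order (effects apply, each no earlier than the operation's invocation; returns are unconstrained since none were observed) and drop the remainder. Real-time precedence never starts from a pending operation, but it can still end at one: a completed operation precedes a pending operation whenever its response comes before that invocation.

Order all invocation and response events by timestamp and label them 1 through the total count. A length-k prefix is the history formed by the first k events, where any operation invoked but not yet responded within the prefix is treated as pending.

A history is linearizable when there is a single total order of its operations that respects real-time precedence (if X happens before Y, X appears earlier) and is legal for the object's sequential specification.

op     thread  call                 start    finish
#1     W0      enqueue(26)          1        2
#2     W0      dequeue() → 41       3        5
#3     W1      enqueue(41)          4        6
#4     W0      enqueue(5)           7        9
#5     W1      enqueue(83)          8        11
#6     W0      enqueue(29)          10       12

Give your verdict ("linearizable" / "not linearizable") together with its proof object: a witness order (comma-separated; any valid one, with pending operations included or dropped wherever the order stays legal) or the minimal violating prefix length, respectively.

through event 4 a valid linearization exists; event 5 (#2 responding at time 5) ends that
one real-time candidate order over the 2 completed operations — the FIFO queue replay rejects it
include/drop combinations of the 1 pending operation (#3) were all tried; none helps
one such order, #1, #2 (pending dropped), breaks at step 2 where #2 dequeue() → 41 is illegal

not linearizable — minimal violating prefix: 5 events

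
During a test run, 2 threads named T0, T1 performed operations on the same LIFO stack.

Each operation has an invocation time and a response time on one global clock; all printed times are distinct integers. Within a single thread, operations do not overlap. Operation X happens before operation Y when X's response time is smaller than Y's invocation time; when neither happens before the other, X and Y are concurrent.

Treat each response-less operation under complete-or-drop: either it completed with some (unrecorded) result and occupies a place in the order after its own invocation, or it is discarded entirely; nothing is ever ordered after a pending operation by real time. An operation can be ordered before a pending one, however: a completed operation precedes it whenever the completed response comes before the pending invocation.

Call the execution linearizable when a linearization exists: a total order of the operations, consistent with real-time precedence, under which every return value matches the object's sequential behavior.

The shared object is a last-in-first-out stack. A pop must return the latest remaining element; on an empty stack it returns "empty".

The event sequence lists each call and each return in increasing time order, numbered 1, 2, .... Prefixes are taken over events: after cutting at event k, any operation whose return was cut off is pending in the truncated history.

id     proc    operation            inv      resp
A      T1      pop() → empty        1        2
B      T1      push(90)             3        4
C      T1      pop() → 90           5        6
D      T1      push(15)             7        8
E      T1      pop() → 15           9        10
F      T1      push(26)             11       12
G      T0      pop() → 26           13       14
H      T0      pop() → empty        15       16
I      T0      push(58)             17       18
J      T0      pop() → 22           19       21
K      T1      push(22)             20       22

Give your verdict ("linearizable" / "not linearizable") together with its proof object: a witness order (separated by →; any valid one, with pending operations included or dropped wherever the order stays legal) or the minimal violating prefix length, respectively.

step 1: A pop() → empty — stack <>
step 2: B push(90) — stack <90>
step 3: C pop() → 90 — stack <>
step 4: D push(15) — stack <15>
step 5: E pop() → 15 — stack <>
step 6: F push(26) — stack <26>
step 7: G pop() → 26 — stack <>
step 8: H pop() → empty — stack <>
step 9: I push(58) — stack <58>
step 10: K push(22) — stack <58,22>
step 11: J pop() → 22 — stack <58>

linearizable — witness: A → B → C → D → E → F → G → H → I → K → J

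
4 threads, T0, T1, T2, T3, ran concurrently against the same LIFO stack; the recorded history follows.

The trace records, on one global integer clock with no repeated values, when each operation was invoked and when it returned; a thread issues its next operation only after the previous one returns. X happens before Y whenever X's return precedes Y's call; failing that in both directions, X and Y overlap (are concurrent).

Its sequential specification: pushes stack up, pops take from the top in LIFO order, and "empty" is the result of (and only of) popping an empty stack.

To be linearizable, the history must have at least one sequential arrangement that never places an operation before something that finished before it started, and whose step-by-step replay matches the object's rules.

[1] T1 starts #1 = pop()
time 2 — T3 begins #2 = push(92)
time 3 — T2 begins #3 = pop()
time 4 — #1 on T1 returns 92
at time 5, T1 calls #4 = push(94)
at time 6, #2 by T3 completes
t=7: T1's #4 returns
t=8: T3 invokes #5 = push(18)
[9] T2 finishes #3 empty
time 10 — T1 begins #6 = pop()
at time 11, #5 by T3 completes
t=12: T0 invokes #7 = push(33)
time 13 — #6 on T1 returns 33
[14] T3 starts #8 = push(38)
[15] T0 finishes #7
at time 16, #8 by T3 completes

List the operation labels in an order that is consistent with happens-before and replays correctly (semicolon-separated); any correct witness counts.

step 1: #2 push(92) — stack <92>
step 2: #1 pop() → 92 — stack <>
step 3: #3 pop() → empty — stack <>
step 4: #4 push(94) — stack <94>
step 5: #5 push(18) — stack <94,18>
step 6: #7 push(33) — stack <94,18,33>
step 7: #6 pop() → 33 — stack <94,18>
step 8: #8 push(38) — stack <94,18,38>

#2; #1; #3; #4; #5; #7; #6; #8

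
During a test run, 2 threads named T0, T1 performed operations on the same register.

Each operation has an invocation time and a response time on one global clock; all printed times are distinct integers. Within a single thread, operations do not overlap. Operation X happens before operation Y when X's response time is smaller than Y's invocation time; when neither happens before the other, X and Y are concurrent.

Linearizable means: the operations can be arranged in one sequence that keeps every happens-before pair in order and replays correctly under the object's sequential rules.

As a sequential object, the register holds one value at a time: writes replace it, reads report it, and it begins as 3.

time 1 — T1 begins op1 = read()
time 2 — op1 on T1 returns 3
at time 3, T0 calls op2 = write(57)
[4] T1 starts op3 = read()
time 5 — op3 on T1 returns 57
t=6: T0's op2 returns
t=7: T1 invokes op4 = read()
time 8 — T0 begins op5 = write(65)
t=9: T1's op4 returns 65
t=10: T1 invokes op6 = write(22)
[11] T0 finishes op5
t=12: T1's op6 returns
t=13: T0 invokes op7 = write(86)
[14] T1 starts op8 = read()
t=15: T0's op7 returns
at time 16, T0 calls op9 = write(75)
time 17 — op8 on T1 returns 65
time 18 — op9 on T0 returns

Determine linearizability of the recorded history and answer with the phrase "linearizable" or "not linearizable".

not linearizable

the violation lands at event 17, op8's response at time 17: events 1..16 linearize, events 1..17 do not
8 completed operations, 12 real-time-consistent orders — every register replay fails
every completion of the 1 pending operation (op9) was checked; none linearizes
sample order op1, op2, op3, op4, op5, op6, op7, op8 (pending dropped) stalls at step 4 — op4 read() → 65 has no legal effect
sample order op1, op2, op3, op4, op5, op6, op8, op7 (pending dropped) stalls at step 4 — op4 read() → 65 has no legal effect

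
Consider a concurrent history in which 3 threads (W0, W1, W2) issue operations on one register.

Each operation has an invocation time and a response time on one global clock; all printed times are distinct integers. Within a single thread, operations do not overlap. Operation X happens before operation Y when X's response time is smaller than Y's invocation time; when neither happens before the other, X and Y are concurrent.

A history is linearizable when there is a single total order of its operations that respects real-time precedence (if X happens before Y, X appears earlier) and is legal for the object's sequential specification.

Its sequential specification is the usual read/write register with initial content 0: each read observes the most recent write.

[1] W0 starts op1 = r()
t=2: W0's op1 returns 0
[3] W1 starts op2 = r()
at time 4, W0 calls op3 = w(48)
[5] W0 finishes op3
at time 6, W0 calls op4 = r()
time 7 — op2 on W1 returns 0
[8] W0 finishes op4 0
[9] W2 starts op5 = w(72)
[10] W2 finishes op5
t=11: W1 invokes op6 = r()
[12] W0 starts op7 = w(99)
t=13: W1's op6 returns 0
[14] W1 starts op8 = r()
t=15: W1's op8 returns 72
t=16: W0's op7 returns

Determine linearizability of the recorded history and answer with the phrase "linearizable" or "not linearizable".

already the first 8 events (up to op4's response at time 8) admit no linearization; the first 7 still do
the 4 completed operations admit 3 real-time orders; each fails the register replay
for example op1, op2, op3, op4 fails at step 4: op4 r() → 0 is not legal there
for example op1, op3, op2, op4 fails at step 3: op2 r() → 0 is not legal there

not linearizable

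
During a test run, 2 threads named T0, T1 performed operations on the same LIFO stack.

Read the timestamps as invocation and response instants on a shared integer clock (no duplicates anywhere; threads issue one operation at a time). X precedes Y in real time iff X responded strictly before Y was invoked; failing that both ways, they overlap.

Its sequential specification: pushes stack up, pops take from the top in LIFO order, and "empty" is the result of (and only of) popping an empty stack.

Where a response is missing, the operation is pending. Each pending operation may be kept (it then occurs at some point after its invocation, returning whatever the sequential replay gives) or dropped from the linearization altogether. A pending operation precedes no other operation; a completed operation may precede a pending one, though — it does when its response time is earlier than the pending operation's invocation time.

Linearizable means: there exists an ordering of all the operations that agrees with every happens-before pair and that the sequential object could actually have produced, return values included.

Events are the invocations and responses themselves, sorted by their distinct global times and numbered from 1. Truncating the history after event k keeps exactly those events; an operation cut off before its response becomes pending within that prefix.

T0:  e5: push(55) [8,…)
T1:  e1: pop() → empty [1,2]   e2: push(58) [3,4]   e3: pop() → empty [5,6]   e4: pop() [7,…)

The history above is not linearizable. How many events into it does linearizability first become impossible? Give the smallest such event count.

6

events 1..5 are linearizable; a witness order is e1, e2:
1. e1 pop() → empty, leaving stack <>
2. e2 push(58), leaving stack <58>
with event 6 included (e3 responding at time 6), all real-time-consistent orders fail
e.g. e1, e2, e3: illegal at step 3, since e3 pop() → empty cannot apply there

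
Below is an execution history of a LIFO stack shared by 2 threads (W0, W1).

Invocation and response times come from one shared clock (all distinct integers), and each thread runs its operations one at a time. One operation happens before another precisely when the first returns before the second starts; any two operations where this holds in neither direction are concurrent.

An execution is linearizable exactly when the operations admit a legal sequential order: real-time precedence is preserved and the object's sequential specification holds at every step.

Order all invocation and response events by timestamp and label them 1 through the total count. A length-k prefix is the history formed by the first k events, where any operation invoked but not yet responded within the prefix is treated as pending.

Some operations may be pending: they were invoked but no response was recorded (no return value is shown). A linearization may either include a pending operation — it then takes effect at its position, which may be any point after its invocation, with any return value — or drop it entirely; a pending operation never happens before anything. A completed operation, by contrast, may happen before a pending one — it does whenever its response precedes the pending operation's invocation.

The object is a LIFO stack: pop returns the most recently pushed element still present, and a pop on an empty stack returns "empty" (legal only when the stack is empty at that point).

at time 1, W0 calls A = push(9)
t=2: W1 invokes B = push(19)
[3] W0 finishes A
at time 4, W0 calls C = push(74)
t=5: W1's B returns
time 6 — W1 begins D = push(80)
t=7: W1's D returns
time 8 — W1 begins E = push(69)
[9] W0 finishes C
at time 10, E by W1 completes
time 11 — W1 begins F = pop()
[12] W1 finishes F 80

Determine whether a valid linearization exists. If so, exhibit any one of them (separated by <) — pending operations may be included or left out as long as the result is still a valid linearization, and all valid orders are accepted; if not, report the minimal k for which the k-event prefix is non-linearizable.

not linearizable — minimal violating prefix: 12 events

already the first 12 events (up to F's response at time 12) admit no linearization; the first 11 still do
no legal order exists: 7 real-time-consistent candidates over 6 completed LIFO stack operations, all rejected
sample order A, B, C, D, E, F stalls at step 6 — F pop() → 80 has no legal effect
sample order A, B, D, C, E, F stalls at step 6 — F pop() → 80 has no legal effect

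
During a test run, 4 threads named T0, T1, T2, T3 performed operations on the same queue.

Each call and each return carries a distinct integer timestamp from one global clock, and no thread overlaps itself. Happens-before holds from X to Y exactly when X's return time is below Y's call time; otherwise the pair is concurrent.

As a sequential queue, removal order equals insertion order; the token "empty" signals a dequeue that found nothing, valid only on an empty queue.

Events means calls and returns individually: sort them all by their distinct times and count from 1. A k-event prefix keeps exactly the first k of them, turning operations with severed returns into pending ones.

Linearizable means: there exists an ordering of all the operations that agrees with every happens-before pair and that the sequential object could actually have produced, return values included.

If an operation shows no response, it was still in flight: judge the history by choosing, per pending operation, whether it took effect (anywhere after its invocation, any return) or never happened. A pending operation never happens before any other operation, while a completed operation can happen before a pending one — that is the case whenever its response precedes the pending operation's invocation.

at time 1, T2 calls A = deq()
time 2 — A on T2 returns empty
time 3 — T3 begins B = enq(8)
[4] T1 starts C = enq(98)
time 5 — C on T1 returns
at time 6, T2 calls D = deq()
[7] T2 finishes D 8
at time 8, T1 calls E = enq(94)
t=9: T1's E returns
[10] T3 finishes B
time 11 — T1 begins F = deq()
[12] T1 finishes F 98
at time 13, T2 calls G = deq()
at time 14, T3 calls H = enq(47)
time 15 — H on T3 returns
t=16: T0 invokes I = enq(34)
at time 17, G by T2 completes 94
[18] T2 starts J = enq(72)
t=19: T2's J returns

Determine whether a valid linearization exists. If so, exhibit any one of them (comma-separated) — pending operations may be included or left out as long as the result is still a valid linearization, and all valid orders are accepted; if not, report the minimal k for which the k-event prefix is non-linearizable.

linearizable — witness: A, B, C, D, E, F, G, H, I, J

1. A deq() → empty, leaving queue <>
2. B enq(8), leaving queue <8>
3. C enq(98), leaving queue <8,98>
4. D deq() → 8, leaving queue <98>
5. E enq(94), leaving queue <98,94>
6. F deq() → 98, leaving queue <94>
7. G deq() → 94, leaving queue <>
8. H enq(47), leaving queue <47>
9. I enq(34) (pending, included), leaving queue <47,34>
10. J enq(72), leaving queue <47,34,72>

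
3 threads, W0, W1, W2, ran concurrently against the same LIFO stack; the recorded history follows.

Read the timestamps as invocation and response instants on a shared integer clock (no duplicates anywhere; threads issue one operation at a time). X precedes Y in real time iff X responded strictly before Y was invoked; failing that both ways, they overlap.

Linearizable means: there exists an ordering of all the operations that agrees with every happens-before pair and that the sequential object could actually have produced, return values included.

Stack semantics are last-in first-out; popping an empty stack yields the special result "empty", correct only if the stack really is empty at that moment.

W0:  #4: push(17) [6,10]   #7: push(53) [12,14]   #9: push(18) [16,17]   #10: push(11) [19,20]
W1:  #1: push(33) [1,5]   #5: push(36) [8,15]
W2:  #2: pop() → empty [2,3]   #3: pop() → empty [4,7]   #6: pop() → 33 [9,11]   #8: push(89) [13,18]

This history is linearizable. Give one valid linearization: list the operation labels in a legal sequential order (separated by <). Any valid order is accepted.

#2 < #3 < #1 < #6 < #4 < #5 < #7 < #8 < #9 < #10

after step 1 (#2 pop() → empty): stack <>
after step 2 (#3 pop() → empty): stack <>
after step 3 (#1 push(33)): stack <33>
after step 4 (#6 pop() → 33): stack <>
after step 5 (#4 push(17)): stack <17>
after step 6 (#5 push(36)): stack <17,36>
after step 7 (#7 push(53)): stack <17,36,53>
after step 8 (#8 push(89)): stack <17,36,53,89>
after step 9 (#9 push(18)): stack <17,36,53,89,18>
after step 10 (#10 push(11)): stack <17,36,53,89,18,11>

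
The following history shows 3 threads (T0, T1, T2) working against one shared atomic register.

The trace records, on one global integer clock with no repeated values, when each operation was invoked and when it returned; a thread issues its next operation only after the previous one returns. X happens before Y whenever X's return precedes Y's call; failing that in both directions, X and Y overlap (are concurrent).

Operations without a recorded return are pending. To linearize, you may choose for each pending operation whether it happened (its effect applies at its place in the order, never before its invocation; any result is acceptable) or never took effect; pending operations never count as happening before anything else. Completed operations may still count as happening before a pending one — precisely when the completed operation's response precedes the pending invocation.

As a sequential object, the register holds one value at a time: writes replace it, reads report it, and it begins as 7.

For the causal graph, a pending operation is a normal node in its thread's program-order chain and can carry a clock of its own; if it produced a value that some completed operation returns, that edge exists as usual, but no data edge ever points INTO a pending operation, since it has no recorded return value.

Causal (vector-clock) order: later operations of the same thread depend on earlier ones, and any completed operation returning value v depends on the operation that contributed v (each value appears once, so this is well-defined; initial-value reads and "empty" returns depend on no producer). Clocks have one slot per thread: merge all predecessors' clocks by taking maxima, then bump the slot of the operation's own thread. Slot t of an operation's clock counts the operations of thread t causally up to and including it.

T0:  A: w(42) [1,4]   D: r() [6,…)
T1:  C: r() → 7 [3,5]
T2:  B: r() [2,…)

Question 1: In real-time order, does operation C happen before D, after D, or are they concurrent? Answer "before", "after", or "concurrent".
Answer: before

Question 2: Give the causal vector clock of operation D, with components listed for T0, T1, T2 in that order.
Answer: (2, 0, 0)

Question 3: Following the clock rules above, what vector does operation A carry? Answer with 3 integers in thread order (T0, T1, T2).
Answer: (1, 0, 0)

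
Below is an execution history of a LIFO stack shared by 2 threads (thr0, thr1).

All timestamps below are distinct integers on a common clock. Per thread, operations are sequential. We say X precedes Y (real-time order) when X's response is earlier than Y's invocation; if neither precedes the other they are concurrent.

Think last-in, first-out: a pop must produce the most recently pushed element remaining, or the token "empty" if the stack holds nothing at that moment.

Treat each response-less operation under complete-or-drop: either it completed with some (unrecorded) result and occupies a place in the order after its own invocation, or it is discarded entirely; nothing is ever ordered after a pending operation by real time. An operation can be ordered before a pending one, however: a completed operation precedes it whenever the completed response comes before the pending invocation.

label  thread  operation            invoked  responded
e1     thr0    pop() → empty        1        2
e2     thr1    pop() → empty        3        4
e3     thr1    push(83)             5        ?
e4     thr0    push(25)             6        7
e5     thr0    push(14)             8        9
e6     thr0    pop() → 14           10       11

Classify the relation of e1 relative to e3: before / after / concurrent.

e1 spans [1,2], e3 spans [5,…)
resp(e1)=2 < inv(e3)=5

before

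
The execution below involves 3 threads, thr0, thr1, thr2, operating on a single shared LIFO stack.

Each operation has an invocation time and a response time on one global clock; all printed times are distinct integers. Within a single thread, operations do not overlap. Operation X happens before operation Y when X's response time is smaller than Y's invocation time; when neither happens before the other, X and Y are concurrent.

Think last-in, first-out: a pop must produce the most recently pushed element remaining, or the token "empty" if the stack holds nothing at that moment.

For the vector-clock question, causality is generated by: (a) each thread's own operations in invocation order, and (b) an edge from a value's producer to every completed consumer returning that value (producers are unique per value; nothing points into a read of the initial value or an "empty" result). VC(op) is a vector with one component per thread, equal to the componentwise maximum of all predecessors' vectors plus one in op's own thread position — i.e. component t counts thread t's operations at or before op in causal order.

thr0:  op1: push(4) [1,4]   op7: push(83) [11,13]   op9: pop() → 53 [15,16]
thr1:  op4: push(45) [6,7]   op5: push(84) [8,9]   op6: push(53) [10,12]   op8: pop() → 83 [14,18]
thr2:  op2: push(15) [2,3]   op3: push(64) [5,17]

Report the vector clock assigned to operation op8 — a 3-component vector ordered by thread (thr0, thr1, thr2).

no predecessors for op2 (invoked 2): thr2 increments from zero → (0, 0, 1)
no predecessors for op4 (invoked 6): thr1 increments from zero → (0, 1, 0)
no predecessors for op1 (invoked 1): thr0 increments from zero → (1, 0, 0)
op3, invoked 5, takes VC(op2)=(0, 0, 1) under max, adds 1 for thr2 → (0, 0, 2)
op5, invoked 8, takes VC(op4)=(0, 1, 0) under max, adds 1 for thr1 → (0, 2, 0)
op7, invoked 11, takes VC(op1)=(1, 0, 0) under max, adds 1 for thr0 → (2, 0, 0)
op6, invoked 10, takes VC(op5)=(0, 2, 0) under max, adds 1 for thr1 → (0, 3, 0)
op8, invoked 14, takes VC(op6)=(0, 3, 0), VC(op7)=(2, 0, 0) under max, adds 1 for thr1 → (2, 4, 0)
op9, invoked 15, takes VC(op6)=(0, 3, 0), VC(op7)=(2, 0, 0) under max, adds 1 for thr0 → (3, 3, 0)
target: VC(op8) = (2, 4, 0)

(2, 4, 0)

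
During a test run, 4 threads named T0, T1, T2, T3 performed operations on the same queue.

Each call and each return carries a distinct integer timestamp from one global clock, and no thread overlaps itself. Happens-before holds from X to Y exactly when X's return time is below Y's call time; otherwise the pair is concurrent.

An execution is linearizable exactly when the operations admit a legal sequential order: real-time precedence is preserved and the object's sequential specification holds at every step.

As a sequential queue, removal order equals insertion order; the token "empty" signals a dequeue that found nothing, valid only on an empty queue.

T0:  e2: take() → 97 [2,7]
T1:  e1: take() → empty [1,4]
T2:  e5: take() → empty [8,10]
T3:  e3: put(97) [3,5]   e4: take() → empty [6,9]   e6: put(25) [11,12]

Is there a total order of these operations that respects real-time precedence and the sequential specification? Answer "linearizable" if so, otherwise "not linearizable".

witness order: e1, e3, e2, e4, e5, e6
step 1: e1 take() → empty — queue <>
step 2: e3 put(97) — queue <97>
step 3: e2 take() → 97 — queue <>
step 4: e4 take() → empty — queue <>
step 5: e5 take() → empty — queue <>
step 6: e6 put(25) — queue <25>

linearizable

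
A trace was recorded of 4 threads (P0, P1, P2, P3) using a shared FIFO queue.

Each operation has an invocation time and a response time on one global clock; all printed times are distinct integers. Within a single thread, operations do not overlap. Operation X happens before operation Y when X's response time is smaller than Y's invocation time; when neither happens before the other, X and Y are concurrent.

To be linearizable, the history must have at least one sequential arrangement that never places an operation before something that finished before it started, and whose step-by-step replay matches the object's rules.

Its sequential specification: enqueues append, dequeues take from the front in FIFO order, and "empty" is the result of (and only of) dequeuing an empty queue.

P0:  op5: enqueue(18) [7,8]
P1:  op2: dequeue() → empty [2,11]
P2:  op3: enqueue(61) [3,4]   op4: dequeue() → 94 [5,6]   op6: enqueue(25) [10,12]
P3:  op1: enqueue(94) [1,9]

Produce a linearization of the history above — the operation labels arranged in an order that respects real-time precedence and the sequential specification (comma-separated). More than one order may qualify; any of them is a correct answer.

1. op2 dequeue() → empty, leaving queue <>
2. op1 enqueue(94), leaving queue <94>
3. op3 enqueue(61), leaving queue <94,61>
4. op4 dequeue() → 94, leaving queue <61>
5. op5 enqueue(18), leaving queue <61,18>
6. op6 enqueue(25), leaving queue <61,18,25>

op2, op1, op3, op4, op5, op6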